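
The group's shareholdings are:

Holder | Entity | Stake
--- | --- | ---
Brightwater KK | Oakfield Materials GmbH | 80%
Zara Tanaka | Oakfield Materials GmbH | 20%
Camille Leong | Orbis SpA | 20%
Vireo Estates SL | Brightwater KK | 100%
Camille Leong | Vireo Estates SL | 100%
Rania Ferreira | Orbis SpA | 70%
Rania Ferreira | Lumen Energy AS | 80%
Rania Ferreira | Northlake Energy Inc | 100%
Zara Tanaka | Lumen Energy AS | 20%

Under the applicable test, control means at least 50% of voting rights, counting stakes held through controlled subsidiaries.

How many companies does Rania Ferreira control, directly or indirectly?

3

Rania holds 70% of Orbis, so Rania controls Orbis.
Rania holds 100% of Northlake, so Rania controls Northlake.
Rania holds 80% of Lumen, so Rania controls Lumen.
No other company's threshold is met.
Rania controls 3 companies.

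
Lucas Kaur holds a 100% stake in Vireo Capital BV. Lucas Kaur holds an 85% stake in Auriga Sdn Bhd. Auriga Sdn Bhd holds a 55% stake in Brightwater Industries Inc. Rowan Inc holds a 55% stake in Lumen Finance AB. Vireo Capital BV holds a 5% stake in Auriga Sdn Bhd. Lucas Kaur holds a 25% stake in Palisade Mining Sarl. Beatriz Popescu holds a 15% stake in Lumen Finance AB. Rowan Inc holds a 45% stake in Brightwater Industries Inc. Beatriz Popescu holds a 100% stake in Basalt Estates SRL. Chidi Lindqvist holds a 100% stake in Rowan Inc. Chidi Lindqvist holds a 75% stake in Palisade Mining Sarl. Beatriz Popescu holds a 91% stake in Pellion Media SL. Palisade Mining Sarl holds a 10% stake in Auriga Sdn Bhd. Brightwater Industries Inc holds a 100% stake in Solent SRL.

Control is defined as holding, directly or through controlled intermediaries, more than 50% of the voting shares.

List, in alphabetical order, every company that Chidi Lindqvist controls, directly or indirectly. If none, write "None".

Lumen Finance AB, Palisade Mining Sarl, Rowan Inc

Chidi holds 75% of Palisade, so Chidi controls Palisade.
Chidi holds 100% of Rowan, so Chidi controls Rowan.
Rowan holds 55% of Lumen, so Chidi controls Lumen.
No other company's threshold is met.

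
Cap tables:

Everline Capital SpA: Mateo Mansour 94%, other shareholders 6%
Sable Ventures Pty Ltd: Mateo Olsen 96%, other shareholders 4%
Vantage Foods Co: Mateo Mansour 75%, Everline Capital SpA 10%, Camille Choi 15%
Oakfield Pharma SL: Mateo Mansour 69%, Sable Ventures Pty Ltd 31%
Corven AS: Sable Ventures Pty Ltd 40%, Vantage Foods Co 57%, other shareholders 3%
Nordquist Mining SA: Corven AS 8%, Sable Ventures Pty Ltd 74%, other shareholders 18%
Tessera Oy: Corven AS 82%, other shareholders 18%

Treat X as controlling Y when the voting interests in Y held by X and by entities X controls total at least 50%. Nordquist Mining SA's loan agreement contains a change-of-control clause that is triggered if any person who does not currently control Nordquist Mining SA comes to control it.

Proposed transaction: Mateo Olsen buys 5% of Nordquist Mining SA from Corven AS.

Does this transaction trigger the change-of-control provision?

No

The purchase adds only to Mateo Olsen's holdings (Corven's stake shrinks), so Mateo Olsen is the only person who could newly come to control Nordquist.
Mateo Olsen holds 96% of Sable, so Mateo Olsen controls Sable.
Sable holds 74% of Nordquist, so Mateo Olsen controls Nordquist.
So Mateo Olsen already controls Nordquist before the transaction.
After the purchase, Mateo Olsen holds 5% of Nordquist directly, and Corven's stake falls to 3%.
Mateo Olsen controlled Nordquist already, so this is not a new person acquiring control; every other person's position is unchanged or reduced.
No new person acquires control, so the clause is not triggered.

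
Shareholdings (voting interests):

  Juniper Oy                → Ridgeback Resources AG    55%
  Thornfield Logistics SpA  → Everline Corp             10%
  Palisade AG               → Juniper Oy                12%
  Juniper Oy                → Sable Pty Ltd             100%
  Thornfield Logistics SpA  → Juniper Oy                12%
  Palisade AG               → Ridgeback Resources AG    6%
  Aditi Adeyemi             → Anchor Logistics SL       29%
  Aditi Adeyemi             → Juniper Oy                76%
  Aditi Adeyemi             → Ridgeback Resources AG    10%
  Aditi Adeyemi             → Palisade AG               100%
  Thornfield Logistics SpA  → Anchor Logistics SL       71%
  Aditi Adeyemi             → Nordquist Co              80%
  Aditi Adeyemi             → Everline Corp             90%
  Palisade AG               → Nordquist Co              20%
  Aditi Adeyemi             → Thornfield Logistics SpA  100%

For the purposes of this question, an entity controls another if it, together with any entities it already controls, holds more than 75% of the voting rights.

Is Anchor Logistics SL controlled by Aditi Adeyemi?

Yes

Aditi holds 100% of Thornfield, so Aditi controls Thornfield.
Aditi and Thornfield together hold 29% + 71% = 100% of Anchor, so Aditi controls Anchor.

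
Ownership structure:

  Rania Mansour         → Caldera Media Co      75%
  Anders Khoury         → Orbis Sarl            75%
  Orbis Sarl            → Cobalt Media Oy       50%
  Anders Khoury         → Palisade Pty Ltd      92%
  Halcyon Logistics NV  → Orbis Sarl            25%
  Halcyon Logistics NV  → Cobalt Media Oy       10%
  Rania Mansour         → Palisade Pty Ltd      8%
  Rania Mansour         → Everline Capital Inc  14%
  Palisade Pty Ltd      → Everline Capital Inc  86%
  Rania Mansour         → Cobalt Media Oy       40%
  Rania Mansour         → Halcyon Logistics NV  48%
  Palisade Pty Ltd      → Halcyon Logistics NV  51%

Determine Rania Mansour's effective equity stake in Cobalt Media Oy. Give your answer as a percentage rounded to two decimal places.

Rania reaches Cobalt along 5 paths.
Via Halcyon → Orbis: 48% × 25% × 50% = 6%.
Via Palisade → Halcyon → Orbis: 8% × 51% × 25% × 50% = 0.51%.
Via Halcyon: 48% × 10% = 4.8%.
Via Palisade → Halcyon: 8% × 51% × 10% = 0.408%.
Direct stake: 40% = 40%.
Total: 6% + 0.51% + 4.8% + 0.408% + 40% = 51.718%.
Rounded: 51.72%.

51.72%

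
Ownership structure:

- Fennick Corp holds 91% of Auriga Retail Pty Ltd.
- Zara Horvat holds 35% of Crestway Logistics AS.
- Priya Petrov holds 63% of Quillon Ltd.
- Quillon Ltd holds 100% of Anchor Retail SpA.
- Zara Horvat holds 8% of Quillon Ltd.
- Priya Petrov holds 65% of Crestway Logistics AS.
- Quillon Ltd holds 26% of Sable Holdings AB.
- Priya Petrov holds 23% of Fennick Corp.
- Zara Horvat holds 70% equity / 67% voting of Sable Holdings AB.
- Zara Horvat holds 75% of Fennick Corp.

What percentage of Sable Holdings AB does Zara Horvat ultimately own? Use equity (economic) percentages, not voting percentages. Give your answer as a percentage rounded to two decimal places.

Zara reaches Sable along 2 paths.
Direct stake: 70% = 70%.
Via Quillon: 8% × 26% = 2.08%.
Total: 70% + 2.08% = 72.08%.

72.08%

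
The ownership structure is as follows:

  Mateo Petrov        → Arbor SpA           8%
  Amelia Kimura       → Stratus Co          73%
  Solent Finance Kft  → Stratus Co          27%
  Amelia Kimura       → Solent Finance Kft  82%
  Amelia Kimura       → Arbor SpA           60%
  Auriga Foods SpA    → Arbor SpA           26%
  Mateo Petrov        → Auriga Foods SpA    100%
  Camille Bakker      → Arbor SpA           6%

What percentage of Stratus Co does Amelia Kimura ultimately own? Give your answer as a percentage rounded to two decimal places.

Amelia reaches Stratus along 2 paths.
Direct stake: 73% = 73%.
Via Solent: 82% × 27% = 22.14%.
Total: 73% + 22.14% = 95.14%.

95.14%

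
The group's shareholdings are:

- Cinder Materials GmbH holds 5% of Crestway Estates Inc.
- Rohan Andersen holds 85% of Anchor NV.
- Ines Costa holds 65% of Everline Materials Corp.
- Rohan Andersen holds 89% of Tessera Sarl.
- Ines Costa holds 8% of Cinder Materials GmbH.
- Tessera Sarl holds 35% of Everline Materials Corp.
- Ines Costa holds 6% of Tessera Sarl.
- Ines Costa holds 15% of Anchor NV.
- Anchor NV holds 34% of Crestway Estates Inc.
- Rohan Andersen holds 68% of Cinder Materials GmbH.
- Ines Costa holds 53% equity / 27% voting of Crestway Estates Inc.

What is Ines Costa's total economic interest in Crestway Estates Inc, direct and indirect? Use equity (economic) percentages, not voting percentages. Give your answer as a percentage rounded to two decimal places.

58.50%

Ines reaches Crestway along 3 paths.
Via Cinder: 8% × 5% = 0.4%.
Direct stake: 53% = 53%.
Via Anchor: 15% × 34% = 5.1%.
Total: 0.4% + 53% + 5.1% = 58.5%.
Rounded: 58.50%.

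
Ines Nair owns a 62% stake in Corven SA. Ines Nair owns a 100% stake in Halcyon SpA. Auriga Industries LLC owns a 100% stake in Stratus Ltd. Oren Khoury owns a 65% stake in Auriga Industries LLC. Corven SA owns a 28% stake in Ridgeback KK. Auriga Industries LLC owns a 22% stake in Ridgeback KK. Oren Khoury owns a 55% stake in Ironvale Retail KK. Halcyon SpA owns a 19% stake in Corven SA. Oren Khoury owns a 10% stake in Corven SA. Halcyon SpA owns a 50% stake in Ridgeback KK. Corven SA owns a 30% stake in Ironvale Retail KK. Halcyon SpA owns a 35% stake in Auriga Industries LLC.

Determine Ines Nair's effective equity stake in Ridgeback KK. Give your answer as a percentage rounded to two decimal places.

80.38%

Ines reaches Ridgeback along 4 paths.
Via Halcyon → Auriga: 100% × 35% × 22% = 7.7%.
Via Halcyon: 100% × 50% = 50%.
Via Corven: 62% × 28% = 17.36%.
Via Halcyon → Corven: 100% × 19% × 28% = 5.32%.
Total: 7.7% + 50% + 17.36% + 5.32% = 80.38%.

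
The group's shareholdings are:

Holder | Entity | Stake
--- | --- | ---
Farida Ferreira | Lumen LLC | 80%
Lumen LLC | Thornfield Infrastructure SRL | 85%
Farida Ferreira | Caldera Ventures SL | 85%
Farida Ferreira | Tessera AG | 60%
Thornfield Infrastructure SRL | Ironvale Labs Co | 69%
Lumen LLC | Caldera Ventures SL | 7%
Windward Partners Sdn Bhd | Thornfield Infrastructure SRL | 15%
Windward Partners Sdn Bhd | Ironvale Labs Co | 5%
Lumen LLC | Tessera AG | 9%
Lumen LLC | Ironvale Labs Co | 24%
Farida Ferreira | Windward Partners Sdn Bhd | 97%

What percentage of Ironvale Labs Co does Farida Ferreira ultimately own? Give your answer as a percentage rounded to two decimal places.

Farida reaches Ironvale along 4 paths.
Via Windward: 97% × 5% = 4.85%.
Via Windward → Thornfield: 97% × 15% × 69% = 10.0395%.
Via Lumen → Thornfield: 80% × 85% × 69% = 46.92%.
Via Lumen: 80% × 24% = 19.2%.
Total: 4.85% + 10.0395% + 46.92% + 19.2% = 81.0095%.
Rounded: 81.01%.

81.01%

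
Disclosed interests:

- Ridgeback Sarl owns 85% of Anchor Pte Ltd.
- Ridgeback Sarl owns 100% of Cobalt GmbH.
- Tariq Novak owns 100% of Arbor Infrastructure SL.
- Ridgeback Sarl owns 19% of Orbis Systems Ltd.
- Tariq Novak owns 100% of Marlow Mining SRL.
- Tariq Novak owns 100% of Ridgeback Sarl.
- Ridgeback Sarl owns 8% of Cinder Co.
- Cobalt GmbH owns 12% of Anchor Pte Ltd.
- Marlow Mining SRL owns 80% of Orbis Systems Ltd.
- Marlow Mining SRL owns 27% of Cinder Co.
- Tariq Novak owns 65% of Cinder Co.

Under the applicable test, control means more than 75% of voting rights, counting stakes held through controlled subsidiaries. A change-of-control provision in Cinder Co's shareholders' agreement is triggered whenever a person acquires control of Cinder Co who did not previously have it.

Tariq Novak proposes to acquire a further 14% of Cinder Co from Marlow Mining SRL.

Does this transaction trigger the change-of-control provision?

No

The purchase adds only to Tariq's holdings (Marlow's stake shrinks), so Tariq is the only person who could newly come to control Cinder.
Tariq holds 100% of Marlow, so Tariq controls Marlow.
Tariq holds 100% of Ridgeback, so Tariq controls Ridgeback.
Tariq and Marlow and Ridgeback together hold 65% + 27% + 8% = 100% of Cinder, so Tariq controls Cinder.
So Tariq already controls Cinder before the transaction.
After the purchase, Tariq's direct stake in Cinder rises to 65% + 14% = 79%, and Marlow's stake falls to 13%.
Tariq controlled Cinder already, so this is not a new person acquiring control; every other person's position is unchanged or reduced.
No new person acquires control, so the clause is not triggered.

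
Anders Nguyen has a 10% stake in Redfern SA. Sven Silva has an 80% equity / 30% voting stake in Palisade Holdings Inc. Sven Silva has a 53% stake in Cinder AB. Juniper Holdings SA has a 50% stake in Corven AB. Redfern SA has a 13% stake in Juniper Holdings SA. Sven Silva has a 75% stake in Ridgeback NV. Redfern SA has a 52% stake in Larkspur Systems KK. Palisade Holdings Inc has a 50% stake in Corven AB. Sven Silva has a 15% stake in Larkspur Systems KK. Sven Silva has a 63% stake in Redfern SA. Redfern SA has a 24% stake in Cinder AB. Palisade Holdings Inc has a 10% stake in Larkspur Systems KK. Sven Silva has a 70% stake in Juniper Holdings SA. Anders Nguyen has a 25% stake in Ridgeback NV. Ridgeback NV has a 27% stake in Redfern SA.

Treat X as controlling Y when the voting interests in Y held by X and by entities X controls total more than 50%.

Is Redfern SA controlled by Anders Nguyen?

No

Anders's largest direct stake is 25% in Ridgeback, which does not meet the threshold, so Anders controls no company.
In Redfern, Anders's side holds only 10%, not > 50%.
So Anders does not control Redfern.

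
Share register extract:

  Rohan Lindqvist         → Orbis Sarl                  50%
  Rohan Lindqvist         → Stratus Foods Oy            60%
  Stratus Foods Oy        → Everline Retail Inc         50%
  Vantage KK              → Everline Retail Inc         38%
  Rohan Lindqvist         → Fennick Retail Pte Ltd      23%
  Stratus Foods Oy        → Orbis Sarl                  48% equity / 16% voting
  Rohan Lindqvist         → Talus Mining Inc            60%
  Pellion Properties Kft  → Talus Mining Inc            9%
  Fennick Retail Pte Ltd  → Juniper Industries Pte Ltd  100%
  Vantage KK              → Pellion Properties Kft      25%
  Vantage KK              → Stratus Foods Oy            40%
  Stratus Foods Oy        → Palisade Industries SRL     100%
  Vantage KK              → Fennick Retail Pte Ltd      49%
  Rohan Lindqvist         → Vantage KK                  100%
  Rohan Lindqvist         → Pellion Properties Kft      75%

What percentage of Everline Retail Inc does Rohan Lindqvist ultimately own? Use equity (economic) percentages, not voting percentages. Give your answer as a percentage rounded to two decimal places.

Rohan reaches Everline along 3 paths.
Via Vantage → Stratus: 100% × 40% × 50% = 20%.
Via Stratus: 60% × 50% = 30%.
Via Vantage: 100% × 38% = 38%.
Total: 20% + 30% + 38% = 88%.
Rounded: 88.00%.

88.00%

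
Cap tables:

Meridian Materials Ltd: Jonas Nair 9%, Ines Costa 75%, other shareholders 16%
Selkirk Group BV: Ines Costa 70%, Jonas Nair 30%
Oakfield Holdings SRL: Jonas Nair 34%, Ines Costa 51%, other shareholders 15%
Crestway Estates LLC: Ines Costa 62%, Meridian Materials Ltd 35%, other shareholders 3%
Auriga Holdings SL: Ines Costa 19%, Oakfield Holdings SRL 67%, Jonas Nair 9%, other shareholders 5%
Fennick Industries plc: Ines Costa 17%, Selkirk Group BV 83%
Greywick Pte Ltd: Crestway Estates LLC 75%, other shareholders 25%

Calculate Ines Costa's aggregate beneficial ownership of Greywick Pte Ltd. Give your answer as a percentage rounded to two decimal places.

66.19%

Ines reaches Greywick along 2 paths.
Via Crestway: 62% × 75% = 46.5%.
Via Meridian → Crestway: 75% × 35% × 75% = 19.6875%.
Total: 46.5% + 19.6875% = 66.1875%.
Rounded: 66.19%.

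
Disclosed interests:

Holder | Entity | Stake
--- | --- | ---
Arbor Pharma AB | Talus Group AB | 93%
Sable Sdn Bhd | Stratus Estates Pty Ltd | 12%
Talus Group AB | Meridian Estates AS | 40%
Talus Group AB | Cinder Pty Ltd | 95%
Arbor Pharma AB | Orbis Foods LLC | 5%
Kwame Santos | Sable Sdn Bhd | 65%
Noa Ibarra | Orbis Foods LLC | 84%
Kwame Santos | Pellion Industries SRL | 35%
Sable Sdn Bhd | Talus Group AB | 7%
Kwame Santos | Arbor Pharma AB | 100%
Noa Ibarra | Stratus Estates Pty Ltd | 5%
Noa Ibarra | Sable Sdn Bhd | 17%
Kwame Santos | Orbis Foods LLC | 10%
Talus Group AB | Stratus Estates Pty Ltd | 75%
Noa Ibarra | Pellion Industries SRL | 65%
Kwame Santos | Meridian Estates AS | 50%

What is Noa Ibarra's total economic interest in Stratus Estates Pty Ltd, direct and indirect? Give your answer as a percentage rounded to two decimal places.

Noa reaches Stratus along 3 paths.
Via Sable → Talus: 17% × 7% × 75% = 0.8925%.
Via Sable: 17% × 12% = 2.04%.
Direct stake: 5% = 5%.
Total: 0.8925% + 2.04% + 5% = 7.9325%.
Rounded: 7.93%.

7.93%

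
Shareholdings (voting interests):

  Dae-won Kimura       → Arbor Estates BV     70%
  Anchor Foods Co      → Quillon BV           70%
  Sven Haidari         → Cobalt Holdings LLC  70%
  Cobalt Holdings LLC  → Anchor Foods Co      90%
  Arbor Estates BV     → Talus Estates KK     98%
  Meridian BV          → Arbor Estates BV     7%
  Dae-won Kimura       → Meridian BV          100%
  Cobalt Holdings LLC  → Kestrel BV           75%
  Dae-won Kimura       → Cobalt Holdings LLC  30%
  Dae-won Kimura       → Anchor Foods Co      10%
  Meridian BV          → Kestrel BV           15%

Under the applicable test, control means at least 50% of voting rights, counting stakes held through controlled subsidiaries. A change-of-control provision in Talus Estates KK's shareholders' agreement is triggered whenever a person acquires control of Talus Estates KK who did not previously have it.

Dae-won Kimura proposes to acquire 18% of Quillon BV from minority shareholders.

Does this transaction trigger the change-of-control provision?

No

The purchase changes only Dae-won's holdings, so Dae-won is the only person who could newly come to control Talus.
Dae-won holds 100% of Meridian, so Dae-won controls Meridian.
Meridian and Dae-won together hold 7% + 70% = 77% of Arbor, so Dae-won controls Arbor.
Arbor holds 98% of Talus, so Dae-won controls Talus.
So Dae-won already controls Talus before the transaction.
After the purchase, Dae-won holds 18% of Quillon directly.
Dae-won controlled Talus already, so this is not a new person acquiring control; every other person's position is unchanged or reduced.
No new person acquires control, so the clause is not triggered.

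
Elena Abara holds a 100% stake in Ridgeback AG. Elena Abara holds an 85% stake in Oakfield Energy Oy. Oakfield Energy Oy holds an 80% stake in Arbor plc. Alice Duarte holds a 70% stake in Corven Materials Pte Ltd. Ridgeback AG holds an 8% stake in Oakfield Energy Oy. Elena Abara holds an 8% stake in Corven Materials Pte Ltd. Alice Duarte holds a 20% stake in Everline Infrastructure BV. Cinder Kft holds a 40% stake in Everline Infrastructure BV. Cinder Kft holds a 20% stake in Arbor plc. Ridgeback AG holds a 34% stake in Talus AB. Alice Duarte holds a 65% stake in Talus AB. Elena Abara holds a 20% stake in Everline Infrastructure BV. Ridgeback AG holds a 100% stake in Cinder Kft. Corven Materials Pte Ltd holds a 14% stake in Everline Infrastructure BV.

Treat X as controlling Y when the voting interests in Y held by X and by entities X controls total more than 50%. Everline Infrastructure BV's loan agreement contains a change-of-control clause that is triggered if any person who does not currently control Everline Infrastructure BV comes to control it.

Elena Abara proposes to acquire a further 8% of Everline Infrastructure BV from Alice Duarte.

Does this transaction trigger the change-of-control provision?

No

The purchase adds only to Elena's holdings (Alice's stake shrinks), so Elena is the only person who could newly come to control Everline.
Elena holds 100% of Ridgeback, so Elena controls Ridgeback.
Ridgeback holds 100% of Cinder, so Elena controls Cinder.
Cinder and Elena together hold 40% + 20% = 60% of Everline, so Elena controls Everline.
So Elena already controls Everline before the transaction.
After the purchase, Elena's direct stake in Everline rises to 20% + 8% = 28%, and Alice's stake falls to 12%.
Elena controlled Everline already, so this is not a new person acquiring control; every other person's position is unchanged or reduced.
No new person acquires control, so the clause is not triggered.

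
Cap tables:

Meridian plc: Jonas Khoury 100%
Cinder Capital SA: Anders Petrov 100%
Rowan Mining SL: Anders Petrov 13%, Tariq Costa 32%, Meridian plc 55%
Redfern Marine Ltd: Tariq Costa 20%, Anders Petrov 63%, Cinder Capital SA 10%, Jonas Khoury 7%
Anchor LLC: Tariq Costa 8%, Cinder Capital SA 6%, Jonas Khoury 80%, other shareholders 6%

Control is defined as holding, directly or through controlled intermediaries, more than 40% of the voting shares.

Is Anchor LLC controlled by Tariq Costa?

No

Tariq's largest direct stake is 32% in Rowan, which does not meet the threshold, so Tariq controls no company.
In Anchor, Tariq's side holds only 8%, not > 40%.
So Tariq does not control Anchor.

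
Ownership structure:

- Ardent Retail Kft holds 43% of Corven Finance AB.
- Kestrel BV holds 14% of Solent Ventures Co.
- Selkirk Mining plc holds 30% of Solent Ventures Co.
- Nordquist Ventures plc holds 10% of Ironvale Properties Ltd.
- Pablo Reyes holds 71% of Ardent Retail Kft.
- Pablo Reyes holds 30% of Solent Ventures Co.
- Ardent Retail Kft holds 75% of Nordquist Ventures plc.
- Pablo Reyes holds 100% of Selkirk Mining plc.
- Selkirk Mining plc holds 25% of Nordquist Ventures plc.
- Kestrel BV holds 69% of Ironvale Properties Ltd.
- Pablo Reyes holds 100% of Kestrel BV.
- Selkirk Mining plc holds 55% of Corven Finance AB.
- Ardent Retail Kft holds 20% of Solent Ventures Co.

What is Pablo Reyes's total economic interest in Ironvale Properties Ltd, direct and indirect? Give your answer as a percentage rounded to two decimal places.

Pablo reaches Ironvale along 3 paths.
Via Kestrel: 100% × 69% = 69%.
Via Selkirk → Nordquist: 100% × 25% × 10% = 2.5%.
Via Ardent → Nordquist: 71% × 75% × 10% = 5.325%.
Total: 69% + 2.5% + 5.325% = 76.825%.
Rounded: 76.83%.

76.83%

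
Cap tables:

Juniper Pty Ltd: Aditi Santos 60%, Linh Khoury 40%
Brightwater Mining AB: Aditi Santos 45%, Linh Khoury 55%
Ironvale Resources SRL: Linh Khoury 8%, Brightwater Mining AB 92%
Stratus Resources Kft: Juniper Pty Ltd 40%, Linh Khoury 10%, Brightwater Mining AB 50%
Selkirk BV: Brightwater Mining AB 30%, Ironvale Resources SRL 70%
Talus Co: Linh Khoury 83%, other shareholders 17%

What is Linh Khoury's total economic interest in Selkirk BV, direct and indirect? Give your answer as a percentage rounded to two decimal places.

Linh reaches Selkirk along 3 paths.
Via Brightwater: 55% × 30% = 16.5%.
Via Ironvale: 8% × 70% = 5.6%.
Via Brightwater → Ironvale: 55% × 92% × 70% = 35.42%.
Total: 16.5% + 5.6% + 35.42% = 57.52%.

57.52%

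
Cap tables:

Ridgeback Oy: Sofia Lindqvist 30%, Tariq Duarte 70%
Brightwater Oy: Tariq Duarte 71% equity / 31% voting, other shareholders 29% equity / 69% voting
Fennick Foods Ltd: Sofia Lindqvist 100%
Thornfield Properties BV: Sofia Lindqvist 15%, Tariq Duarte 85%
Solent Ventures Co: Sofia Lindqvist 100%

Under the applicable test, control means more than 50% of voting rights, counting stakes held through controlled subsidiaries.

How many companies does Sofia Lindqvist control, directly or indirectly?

Sofia holds 100% of Fennick, so Sofia controls Fennick.
Sofia holds 100% of Solent, so Sofia controls Solent.
No other company's threshold is met.
Sofia controls 2 companies.

2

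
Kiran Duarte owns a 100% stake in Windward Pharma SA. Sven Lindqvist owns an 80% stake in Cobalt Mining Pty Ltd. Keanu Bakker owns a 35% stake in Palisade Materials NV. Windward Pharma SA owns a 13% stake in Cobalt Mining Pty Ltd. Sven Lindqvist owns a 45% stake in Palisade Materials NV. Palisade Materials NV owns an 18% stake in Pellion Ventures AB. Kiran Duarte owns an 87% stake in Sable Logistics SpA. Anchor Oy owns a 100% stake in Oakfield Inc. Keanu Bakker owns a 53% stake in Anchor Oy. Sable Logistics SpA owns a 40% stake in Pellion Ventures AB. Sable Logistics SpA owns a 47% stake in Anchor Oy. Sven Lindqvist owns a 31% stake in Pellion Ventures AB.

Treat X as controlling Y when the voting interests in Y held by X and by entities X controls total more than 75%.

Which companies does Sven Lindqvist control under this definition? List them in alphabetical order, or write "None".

Cobalt Mining Pty Ltd

Sven holds 80% of Cobalt, so Sven controls Cobalt.
No other company's threshold is met.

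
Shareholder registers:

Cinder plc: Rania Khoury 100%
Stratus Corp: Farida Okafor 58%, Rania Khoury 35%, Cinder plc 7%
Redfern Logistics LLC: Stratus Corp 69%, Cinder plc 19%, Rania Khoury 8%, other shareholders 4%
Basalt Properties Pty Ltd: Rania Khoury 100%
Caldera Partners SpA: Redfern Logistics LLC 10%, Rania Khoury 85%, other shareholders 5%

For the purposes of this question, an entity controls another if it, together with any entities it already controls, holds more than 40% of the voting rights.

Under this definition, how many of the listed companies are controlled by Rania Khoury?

Rania holds 100% of Cinder, so Rania controls Cinder.
Rania and Cinder together hold 35% + 7% = 42% of Stratus, so Rania controls Stratus.
Stratus and Cinder and Rania together hold 69% + 19% + 8% = 96% of Redfern, so Rania controls Redfern.
Rania holds 100% of Basalt, so Rania controls Basalt.
Redfern and Rania together hold 10% + 85% = 95% of Caldera, so Rania controls Caldera.
Rania controls 5 companies.

5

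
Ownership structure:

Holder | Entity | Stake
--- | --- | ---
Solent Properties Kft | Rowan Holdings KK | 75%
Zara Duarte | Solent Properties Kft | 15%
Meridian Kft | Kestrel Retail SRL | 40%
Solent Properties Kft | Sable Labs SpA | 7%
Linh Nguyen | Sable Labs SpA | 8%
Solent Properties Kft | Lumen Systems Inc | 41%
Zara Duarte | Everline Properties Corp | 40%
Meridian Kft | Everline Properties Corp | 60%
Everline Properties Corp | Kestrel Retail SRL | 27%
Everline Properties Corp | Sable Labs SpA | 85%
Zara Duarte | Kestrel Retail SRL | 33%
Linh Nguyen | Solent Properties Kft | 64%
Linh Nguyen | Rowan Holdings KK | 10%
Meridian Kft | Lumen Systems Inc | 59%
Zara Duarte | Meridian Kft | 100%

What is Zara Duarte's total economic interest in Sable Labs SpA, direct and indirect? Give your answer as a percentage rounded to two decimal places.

Zara reaches Sable along 3 paths.
Via Solent: 15% × 7% = 1.05%.
Via Meridian → Everline: 100% × 60% × 85% = 51%.
Via Everline: 40% × 85% = 34%.
Total: 1.05% + 51% + 34% = 86.05%.

86.05%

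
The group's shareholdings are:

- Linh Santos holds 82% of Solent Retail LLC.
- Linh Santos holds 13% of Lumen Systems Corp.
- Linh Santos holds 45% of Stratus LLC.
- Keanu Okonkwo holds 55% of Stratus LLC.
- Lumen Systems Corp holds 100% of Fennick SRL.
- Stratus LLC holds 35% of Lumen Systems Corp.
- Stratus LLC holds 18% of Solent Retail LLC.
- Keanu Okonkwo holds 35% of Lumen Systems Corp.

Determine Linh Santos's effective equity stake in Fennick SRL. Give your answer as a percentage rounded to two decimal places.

Linh reaches Fennick along 2 paths.
Via Lumen: 13% × 100% = 13%.
Via Stratus → Lumen: 45% × 35% × 100% = 15.75%.
Total: 13% + 15.75% = 28.75%.

28.75%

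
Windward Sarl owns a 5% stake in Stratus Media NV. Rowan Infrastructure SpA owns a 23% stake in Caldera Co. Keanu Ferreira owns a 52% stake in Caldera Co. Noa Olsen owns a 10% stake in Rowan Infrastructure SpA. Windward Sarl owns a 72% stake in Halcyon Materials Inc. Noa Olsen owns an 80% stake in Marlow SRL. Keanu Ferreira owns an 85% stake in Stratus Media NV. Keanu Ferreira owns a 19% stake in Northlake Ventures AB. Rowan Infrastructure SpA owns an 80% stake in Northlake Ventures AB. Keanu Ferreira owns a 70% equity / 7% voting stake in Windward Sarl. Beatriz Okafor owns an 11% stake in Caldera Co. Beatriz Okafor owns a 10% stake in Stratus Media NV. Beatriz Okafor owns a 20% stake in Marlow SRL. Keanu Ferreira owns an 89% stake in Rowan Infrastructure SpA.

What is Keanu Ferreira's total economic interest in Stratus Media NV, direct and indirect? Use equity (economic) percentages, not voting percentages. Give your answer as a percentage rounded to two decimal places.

Keanu reaches Stratus along 2 paths.
Via Windward: 70% × 5% = 3.5%.
Direct stake: 85% = 85%.
Total: 3.5% + 85% = 88.5%.
Rounded: 88.50%.

88.50%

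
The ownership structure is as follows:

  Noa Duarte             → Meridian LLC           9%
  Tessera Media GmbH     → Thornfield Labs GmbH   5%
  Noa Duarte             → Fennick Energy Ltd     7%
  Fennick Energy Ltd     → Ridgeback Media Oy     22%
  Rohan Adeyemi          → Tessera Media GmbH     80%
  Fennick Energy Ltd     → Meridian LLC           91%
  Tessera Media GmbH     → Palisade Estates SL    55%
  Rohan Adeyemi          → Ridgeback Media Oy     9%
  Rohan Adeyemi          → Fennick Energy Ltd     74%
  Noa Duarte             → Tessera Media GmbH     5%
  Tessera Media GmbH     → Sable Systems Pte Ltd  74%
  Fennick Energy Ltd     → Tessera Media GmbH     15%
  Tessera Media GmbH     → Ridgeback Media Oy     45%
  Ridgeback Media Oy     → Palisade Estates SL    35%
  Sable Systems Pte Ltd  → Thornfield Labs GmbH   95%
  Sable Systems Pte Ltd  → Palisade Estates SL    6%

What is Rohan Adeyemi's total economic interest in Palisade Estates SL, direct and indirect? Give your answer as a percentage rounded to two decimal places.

Rohan reaches Palisade along 8 paths.
Via Tessera: 80% × 55% = 44%.
Via Fennick → Tessera: 74% × 15% × 55% = 6.105%.
Via Ridgeback: 9% × 35% = 3.15%.
Via Tessera → Ridgeback: 80% × 45% × 35% = 12.6%.
Via Fennick → Tessera → Ridgeback: 74% × 15% × 45% × 35% = 1.74825%.
Via Fennick → Ridgeback: 74% × 22% × 35% = 5.698%.
Via Tessera → Sable: 80% × 74% × 6% = 3.552%.
Via Fennick → Tessera → Sable: 74% × 15% × 74% × 6% = 0.49284%.
Total: 44% + 6.105% + 3.15% + 12.6% + 1.74825% + 5.698% + 3.552% + 0.49284% = 77.34609%.
Rounded: 77.35%.

77.35%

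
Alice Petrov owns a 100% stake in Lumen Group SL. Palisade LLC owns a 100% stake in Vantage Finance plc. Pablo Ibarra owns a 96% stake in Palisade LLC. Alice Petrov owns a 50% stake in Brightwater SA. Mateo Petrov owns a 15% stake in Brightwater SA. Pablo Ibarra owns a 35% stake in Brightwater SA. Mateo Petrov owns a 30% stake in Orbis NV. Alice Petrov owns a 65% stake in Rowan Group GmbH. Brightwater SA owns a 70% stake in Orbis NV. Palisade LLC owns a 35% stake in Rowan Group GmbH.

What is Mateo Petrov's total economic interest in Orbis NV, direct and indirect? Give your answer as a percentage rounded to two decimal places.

40.50%

Mateo reaches Orbis along 2 paths.
Direct stake: 30% = 30%.
Via Brightwater: 15% × 70% = 10.5%.
Total: 30% + 10.5% = 40.5%.
Rounded: 40.50%.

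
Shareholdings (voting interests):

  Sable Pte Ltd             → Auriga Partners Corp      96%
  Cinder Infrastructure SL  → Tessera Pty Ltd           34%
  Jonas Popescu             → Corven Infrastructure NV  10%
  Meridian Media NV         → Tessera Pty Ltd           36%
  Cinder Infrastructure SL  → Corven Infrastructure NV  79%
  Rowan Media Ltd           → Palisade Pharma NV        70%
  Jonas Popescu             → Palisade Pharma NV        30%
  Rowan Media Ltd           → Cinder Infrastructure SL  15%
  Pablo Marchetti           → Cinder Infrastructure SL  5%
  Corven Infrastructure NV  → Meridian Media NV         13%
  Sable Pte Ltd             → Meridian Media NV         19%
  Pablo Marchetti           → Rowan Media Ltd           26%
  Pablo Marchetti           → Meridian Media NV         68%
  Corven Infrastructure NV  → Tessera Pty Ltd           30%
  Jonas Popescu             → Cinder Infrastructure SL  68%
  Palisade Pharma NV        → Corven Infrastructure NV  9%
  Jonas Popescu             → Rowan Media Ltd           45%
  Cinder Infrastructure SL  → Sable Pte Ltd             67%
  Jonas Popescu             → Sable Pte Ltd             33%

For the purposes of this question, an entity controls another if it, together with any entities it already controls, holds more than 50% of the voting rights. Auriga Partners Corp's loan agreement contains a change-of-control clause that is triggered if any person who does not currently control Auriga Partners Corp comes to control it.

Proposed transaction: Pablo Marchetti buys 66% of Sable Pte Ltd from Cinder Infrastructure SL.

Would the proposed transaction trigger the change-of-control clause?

The purchase adds only to Pablo's holdings (Cinder's stake shrinks), so Pablo is the only person who could newly come to control Auriga.
Pablo holds 68% of Meridian, so Pablo controls Meridian.
Neither Pablo nor any entity Pablo controls holds any voting interest in Auriga.
So before the transaction, Pablo does not control Auriga.
After the purchase, Pablo holds 66% of Sable directly, and Cinder's stake falls to 1%.
Pablo holds 66% of Sable, so Pablo controls Sable.
Sable holds 96% of Auriga, so Pablo controls Auriga.
Pablo did not control Auriga before and does after, so the clause is triggered.

Yes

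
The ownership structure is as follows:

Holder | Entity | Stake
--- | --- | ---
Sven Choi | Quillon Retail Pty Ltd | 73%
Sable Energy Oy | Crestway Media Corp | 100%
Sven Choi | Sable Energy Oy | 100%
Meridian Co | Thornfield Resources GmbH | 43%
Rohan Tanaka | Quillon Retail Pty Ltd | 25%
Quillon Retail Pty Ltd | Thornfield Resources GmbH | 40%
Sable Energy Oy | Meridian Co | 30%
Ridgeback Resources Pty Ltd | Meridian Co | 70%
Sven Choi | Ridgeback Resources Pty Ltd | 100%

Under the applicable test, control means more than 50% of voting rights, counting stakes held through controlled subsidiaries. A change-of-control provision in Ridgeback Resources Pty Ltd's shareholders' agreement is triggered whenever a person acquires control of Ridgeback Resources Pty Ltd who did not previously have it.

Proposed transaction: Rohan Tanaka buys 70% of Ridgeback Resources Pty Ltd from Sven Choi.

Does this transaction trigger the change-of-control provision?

The purchase adds only to Rohan's holdings (Sven's stake shrinks), so Rohan is the only person who could newly come to control Ridgeback.
Rohan's largest direct stake is 25% in Quillon, which does not meet the threshold, so Rohan controls no company.
Neither Rohan nor any entity Rohan controls holds any voting interest in Ridgeback.
So before the transaction, Rohan does not control Ridgeback.
After the purchase, Rohan holds 70% of Ridgeback directly, and Sven's stake falls to 30%.
Rohan holds 70% of Ridgeback, so Rohan controls Ridgeback.
Rohan did not control Ridgeback before and does after, so the clause is triggered.

Yes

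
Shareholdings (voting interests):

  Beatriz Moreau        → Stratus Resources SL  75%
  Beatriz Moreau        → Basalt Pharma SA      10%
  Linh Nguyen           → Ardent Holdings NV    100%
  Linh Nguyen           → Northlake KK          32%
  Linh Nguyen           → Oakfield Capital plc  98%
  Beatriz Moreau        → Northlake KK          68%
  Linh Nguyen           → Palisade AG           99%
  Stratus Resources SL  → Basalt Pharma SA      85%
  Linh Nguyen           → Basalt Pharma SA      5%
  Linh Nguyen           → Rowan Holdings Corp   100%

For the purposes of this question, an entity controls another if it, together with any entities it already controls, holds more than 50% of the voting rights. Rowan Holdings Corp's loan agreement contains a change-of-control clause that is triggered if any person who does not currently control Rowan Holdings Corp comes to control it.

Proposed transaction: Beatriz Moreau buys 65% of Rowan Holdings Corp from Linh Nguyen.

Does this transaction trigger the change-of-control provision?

The purchase adds only to Beatriz's holdings (Linh's stake shrinks), so Beatriz is the only person who could newly come to control Rowan.
Beatriz holds 68% of Northlake, so Beatriz controls Northlake.
Beatriz holds 75% of Stratus, so Beatriz controls Stratus.
Beatriz and Stratus together hold 10% + 85% = 95% of Basalt, so Beatriz controls Basalt.
Neither Beatriz nor any entity Beatriz controls holds any voting interest in Rowan.
So before the transaction, Beatriz does not control Rowan.
After the purchase, Beatriz holds 65% of Rowan directly, and Linh's stake falls to 35%.
Beatriz holds 65% of Rowan, so Beatriz controls Rowan.
Beatriz did not control Rowan before and does after, so the clause is triggered.

Yes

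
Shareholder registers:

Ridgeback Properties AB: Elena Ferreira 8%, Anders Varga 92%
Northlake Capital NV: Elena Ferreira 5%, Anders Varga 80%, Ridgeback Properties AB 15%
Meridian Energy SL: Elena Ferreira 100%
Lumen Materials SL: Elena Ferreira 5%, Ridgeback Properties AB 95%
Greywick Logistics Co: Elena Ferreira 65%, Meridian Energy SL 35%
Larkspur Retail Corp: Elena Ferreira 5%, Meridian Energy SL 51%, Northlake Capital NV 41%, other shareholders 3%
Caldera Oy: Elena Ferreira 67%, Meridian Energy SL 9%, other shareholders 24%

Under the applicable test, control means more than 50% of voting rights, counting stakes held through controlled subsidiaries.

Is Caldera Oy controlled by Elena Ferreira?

Yes

Elena holds 100% of Meridian, so Elena controls Meridian.
Elena and Meridian together hold 67% + 9% = 76% of Caldera, so Elena controls Caldera.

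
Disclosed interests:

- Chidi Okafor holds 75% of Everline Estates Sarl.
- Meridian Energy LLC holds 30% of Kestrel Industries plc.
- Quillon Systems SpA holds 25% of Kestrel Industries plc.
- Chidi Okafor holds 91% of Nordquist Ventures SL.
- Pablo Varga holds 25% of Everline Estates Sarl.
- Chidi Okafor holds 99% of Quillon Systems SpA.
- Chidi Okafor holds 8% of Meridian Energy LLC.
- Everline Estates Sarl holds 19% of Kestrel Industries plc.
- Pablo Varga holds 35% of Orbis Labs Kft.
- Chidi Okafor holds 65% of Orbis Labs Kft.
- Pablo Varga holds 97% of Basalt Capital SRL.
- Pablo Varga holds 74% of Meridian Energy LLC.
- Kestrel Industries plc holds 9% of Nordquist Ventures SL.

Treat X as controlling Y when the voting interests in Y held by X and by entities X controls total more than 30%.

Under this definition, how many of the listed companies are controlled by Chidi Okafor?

5

Chidi holds 99% of Quillon, so Chidi controls Quillon.
Chidi holds 65% of Orbis, so Chidi controls Orbis.
Chidi holds 75% of Everline, so Chidi controls Everline.
Quillon and Everline together hold 25% + 19% = 44% of Kestrel, so Chidi controls Kestrel.
Kestrel and Chidi together hold 9% + 91% = 100% of Nordquist, so Chidi controls Nordquist.
No other company's threshold is met.
Chidi controls 5 companies.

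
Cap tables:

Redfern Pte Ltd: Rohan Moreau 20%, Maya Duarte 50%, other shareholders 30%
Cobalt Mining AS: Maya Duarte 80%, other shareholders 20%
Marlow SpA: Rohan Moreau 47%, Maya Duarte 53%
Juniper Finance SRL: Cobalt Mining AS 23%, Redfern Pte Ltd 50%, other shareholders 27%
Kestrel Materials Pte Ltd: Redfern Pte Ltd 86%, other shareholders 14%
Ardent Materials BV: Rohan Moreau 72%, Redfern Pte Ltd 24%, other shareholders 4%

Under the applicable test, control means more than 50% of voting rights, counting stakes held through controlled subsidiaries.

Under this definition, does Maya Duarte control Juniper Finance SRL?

Maya holds 80% of Cobalt, so Maya controls Cobalt.
Maya holds 53% of Marlow, so Maya controls Marlow.
In Juniper, Maya's side holds only 23%, not > 50%.
So Maya does not control Juniper.

No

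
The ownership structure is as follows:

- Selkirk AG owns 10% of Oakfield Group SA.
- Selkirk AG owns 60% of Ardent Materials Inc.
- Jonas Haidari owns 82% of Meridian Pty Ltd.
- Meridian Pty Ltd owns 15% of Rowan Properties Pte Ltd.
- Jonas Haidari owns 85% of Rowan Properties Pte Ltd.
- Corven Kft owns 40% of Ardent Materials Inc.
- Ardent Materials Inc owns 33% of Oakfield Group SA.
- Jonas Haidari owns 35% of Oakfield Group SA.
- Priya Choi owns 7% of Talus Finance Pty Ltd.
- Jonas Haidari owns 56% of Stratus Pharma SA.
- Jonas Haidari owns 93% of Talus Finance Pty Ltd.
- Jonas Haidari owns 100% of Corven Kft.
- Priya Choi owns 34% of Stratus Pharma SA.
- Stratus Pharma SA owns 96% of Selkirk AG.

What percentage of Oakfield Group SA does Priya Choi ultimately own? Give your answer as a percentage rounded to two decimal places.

Priya reaches Oakfield along 2 paths.
Via Stratus → Selkirk: 34% × 96% × 10% = 3.264%.
Via Stratus → Selkirk → Ardent: 34% × 96% × 60% × 33% = 6.46272%.
Total: 3.264% + 6.46272% = 9.72672%.
Rounded: 9.73%.

9.73%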